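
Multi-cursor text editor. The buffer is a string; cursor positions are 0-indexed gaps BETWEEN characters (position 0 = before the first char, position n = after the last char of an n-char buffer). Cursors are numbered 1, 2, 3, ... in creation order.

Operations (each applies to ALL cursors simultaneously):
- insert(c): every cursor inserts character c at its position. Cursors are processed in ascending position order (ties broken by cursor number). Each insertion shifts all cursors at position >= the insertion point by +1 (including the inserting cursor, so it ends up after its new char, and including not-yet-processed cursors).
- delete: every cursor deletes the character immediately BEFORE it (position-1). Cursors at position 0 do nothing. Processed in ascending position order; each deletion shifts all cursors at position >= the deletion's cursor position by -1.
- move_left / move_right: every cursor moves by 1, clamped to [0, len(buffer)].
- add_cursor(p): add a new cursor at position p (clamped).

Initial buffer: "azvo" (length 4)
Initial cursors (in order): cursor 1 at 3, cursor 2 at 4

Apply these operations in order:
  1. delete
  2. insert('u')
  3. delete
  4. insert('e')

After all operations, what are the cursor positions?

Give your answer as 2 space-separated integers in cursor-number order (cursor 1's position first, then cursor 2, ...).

After op 1 (delete): buffer="az" (len 2), cursors c1@2 c2@2, authorship ..
After op 2 (insert('u')): buffer="azuu" (len 4), cursors c1@4 c2@4, authorship ..12
After op 3 (delete): buffer="az" (len 2), cursors c1@2 c2@2, authorship ..
After op 4 (insert('e')): buffer="azee" (len 4), cursors c1@4 c2@4, authorship ..12

Answer: 4 4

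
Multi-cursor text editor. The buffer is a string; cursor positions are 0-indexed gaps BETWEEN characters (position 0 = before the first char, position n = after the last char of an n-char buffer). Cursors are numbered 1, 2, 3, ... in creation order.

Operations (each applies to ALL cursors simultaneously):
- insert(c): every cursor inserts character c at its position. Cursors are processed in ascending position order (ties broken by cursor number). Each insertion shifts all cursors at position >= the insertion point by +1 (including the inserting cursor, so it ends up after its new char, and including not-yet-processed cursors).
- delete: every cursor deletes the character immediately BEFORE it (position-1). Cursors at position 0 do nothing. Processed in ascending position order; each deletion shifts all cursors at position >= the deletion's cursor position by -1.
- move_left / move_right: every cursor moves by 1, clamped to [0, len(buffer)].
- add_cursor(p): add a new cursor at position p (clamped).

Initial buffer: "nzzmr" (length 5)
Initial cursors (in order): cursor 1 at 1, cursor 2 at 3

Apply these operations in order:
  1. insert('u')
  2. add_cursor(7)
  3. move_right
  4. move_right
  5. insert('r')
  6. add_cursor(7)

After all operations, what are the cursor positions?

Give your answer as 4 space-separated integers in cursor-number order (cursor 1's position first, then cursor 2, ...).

Answer: 5 10 10 7

Derivation:
After op 1 (insert('u')): buffer="nuzzumr" (len 7), cursors c1@2 c2@5, authorship .1..2..
After op 2 (add_cursor(7)): buffer="nuzzumr" (len 7), cursors c1@2 c2@5 c3@7, authorship .1..2..
After op 3 (move_right): buffer="nuzzumr" (len 7), cursors c1@3 c2@6 c3@7, authorship .1..2..
After op 4 (move_right): buffer="nuzzumr" (len 7), cursors c1@4 c2@7 c3@7, authorship .1..2..
After op 5 (insert('r')): buffer="nuzzrumrrr" (len 10), cursors c1@5 c2@10 c3@10, authorship .1..12..23
After op 6 (add_cursor(7)): buffer="nuzzrumrrr" (len 10), cursors c1@5 c4@7 c2@10 c3@10, authorship .1..12..23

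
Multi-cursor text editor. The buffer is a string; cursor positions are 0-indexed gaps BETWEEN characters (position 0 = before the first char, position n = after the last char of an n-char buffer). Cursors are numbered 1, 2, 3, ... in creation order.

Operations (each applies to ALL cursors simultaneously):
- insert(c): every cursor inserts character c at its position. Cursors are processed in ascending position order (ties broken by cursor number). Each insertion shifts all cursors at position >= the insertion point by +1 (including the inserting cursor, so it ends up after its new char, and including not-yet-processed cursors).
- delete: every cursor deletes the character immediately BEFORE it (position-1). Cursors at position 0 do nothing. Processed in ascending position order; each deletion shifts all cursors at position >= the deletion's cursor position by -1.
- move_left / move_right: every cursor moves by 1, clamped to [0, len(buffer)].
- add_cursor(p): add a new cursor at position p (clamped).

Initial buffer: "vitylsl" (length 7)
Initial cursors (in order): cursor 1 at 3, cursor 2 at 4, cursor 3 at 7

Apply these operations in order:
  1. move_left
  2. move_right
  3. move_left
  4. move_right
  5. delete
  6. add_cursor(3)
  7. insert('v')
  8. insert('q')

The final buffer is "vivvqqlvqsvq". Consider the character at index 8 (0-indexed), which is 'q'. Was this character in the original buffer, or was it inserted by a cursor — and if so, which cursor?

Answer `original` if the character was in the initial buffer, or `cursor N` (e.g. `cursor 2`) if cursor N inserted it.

After op 1 (move_left): buffer="vitylsl" (len 7), cursors c1@2 c2@3 c3@6, authorship .......
After op 2 (move_right): buffer="vitylsl" (len 7), cursors c1@3 c2@4 c3@7, authorship .......
After op 3 (move_left): buffer="vitylsl" (len 7), cursors c1@2 c2@3 c3@6, authorship .......
After op 4 (move_right): buffer="vitylsl" (len 7), cursors c1@3 c2@4 c3@7, authorship .......
After op 5 (delete): buffer="vils" (len 4), cursors c1@2 c2@2 c3@4, authorship ....
After op 6 (add_cursor(3)): buffer="vils" (len 4), cursors c1@2 c2@2 c4@3 c3@4, authorship ....
After op 7 (insert('v')): buffer="vivvlvsv" (len 8), cursors c1@4 c2@4 c4@6 c3@8, authorship ..12.4.3
After op 8 (insert('q')): buffer="vivvqqlvqsvq" (len 12), cursors c1@6 c2@6 c4@9 c3@12, authorship ..1212.44.33
Authorship (.=original, N=cursor N): . . 1 2 1 2 . 4 4 . 3 3
Index 8: author = 4

Answer: cursor 4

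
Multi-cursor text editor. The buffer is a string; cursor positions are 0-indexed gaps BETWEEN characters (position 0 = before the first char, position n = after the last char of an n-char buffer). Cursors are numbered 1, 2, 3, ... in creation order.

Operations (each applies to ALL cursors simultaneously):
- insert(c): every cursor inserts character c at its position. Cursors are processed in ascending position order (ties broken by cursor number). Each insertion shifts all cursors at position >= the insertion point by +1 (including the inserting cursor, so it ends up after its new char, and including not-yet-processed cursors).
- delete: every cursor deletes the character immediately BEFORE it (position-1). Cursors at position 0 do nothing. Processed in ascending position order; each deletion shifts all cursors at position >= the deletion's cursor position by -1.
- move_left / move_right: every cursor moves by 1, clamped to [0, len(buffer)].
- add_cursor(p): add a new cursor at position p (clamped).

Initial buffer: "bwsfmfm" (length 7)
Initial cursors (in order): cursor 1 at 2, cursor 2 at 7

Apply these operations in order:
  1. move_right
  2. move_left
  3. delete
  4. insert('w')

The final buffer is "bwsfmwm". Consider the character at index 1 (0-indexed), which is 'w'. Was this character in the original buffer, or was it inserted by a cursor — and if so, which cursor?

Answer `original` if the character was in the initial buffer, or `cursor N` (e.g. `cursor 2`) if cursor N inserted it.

Answer: cursor 1

Derivation:
After op 1 (move_right): buffer="bwsfmfm" (len 7), cursors c1@3 c2@7, authorship .......
After op 2 (move_left): buffer="bwsfmfm" (len 7), cursors c1@2 c2@6, authorship .......
After op 3 (delete): buffer="bsfmm" (len 5), cursors c1@1 c2@4, authorship .....
After op 4 (insert('w')): buffer="bwsfmwm" (len 7), cursors c1@2 c2@6, authorship .1...2.
Authorship (.=original, N=cursor N): . 1 . . . 2 .
Index 1: author = 1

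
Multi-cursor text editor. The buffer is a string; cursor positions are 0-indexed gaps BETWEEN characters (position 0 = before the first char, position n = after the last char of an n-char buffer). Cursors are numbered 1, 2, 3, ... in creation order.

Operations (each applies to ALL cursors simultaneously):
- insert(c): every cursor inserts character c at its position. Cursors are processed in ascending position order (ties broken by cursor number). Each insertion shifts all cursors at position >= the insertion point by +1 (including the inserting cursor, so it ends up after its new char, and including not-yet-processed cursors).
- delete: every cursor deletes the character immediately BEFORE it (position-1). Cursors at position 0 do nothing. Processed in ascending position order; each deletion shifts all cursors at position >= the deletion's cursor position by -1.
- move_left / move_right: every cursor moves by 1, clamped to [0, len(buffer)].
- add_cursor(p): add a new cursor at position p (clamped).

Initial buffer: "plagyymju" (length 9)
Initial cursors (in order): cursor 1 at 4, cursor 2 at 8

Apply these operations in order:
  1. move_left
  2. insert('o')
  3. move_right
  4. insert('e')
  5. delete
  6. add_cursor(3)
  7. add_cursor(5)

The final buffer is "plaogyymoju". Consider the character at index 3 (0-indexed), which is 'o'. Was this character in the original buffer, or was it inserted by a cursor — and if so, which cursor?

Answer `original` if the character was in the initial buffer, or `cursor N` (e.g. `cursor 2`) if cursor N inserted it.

After op 1 (move_left): buffer="plagyymju" (len 9), cursors c1@3 c2@7, authorship .........
After op 2 (insert('o')): buffer="plaogyymoju" (len 11), cursors c1@4 c2@9, authorship ...1....2..
After op 3 (move_right): buffer="plaogyymoju" (len 11), cursors c1@5 c2@10, authorship ...1....2..
After op 4 (insert('e')): buffer="plaogeyymojeu" (len 13), cursors c1@6 c2@12, authorship ...1.1...2.2.
After op 5 (delete): buffer="plaogyymoju" (len 11), cursors c1@5 c2@10, authorship ...1....2..
After op 6 (add_cursor(3)): buffer="plaogyymoju" (len 11), cursors c3@3 c1@5 c2@10, authorship ...1....2..
After op 7 (add_cursor(5)): buffer="plaogyymoju" (len 11), cursors c3@3 c1@5 c4@5 c2@10, authorship ...1....2..
Authorship (.=original, N=cursor N): . . . 1 . . . . 2 . .
Index 3: author = 1

Answer: cursor 1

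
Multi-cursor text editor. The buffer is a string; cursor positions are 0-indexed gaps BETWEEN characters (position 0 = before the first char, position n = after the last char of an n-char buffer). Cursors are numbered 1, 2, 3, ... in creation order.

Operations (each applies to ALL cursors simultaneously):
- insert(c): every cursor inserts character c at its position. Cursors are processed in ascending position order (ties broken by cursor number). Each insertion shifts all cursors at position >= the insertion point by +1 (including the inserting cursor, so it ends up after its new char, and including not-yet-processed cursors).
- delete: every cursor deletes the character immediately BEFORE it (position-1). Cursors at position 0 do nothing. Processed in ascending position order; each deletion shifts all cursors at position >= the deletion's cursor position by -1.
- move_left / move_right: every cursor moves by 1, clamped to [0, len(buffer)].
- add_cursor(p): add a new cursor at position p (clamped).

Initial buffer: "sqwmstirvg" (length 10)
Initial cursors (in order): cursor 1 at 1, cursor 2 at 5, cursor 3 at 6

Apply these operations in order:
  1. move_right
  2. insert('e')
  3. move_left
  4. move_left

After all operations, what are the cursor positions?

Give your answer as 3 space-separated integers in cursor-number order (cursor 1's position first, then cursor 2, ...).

After op 1 (move_right): buffer="sqwmstirvg" (len 10), cursors c1@2 c2@6 c3@7, authorship ..........
After op 2 (insert('e')): buffer="sqewmsteiervg" (len 13), cursors c1@3 c2@8 c3@10, authorship ..1....2.3...
After op 3 (move_left): buffer="sqewmsteiervg" (len 13), cursors c1@2 c2@7 c3@9, authorship ..1....2.3...
After op 4 (move_left): buffer="sqewmsteiervg" (len 13), cursors c1@1 c2@6 c3@8, authorship ..1....2.3...

Answer: 1 6 8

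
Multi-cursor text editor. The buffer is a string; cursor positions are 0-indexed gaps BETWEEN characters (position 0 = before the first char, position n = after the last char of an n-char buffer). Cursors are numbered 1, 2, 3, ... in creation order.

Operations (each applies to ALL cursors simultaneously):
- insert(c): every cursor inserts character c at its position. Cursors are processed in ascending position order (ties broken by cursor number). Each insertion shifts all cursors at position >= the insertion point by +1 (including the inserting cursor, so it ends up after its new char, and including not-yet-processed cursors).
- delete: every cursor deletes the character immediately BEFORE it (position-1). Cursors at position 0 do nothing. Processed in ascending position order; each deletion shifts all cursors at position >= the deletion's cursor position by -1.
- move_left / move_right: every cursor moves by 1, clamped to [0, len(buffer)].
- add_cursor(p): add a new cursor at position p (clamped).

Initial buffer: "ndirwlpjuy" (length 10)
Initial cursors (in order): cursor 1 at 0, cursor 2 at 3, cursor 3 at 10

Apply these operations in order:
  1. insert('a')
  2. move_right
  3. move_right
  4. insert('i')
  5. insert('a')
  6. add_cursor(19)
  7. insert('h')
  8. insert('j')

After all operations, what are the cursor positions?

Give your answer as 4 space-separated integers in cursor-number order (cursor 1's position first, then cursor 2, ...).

Answer: 7 15 27 27

Derivation:
After op 1 (insert('a')): buffer="andiarwlpjuya" (len 13), cursors c1@1 c2@5 c3@13, authorship 1...2.......3
After op 2 (move_right): buffer="andiarwlpjuya" (len 13), cursors c1@2 c2@6 c3@13, authorship 1...2.......3
After op 3 (move_right): buffer="andiarwlpjuya" (len 13), cursors c1@3 c2@7 c3@13, authorship 1...2.......3
After op 4 (insert('i')): buffer="andiiarwilpjuyai" (len 16), cursors c1@4 c2@9 c3@16, authorship 1..1.2..2.....33
After op 5 (insert('a')): buffer="andiaiarwialpjuyaia" (len 19), cursors c1@5 c2@11 c3@19, authorship 1..11.2..22.....333
After op 6 (add_cursor(19)): buffer="andiaiarwialpjuyaia" (len 19), cursors c1@5 c2@11 c3@19 c4@19, authorship 1..11.2..22.....333
After op 7 (insert('h')): buffer="andiahiarwiahlpjuyaiahh" (len 23), cursors c1@6 c2@13 c3@23 c4@23, authorship 1..111.2..222.....33334
After op 8 (insert('j')): buffer="andiahjiarwiahjlpjuyaiahhjj" (len 27), cursors c1@7 c2@15 c3@27 c4@27, authorship 1..1111.2..2222.....3333434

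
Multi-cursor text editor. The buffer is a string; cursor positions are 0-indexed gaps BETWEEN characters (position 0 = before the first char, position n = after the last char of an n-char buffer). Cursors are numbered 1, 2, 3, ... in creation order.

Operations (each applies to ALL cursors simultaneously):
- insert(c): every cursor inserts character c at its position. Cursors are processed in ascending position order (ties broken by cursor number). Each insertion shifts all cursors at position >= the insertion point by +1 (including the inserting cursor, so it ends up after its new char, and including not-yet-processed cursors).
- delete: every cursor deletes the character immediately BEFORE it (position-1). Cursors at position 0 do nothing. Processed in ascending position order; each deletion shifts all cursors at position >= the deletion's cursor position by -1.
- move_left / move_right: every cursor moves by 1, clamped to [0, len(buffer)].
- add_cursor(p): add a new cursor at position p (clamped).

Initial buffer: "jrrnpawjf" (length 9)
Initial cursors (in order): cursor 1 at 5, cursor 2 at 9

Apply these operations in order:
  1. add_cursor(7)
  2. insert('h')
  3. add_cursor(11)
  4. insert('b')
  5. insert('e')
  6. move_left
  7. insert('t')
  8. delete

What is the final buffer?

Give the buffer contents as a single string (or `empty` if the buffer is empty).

After op 1 (add_cursor(7)): buffer="jrrnpawjf" (len 9), cursors c1@5 c3@7 c2@9, authorship .........
After op 2 (insert('h')): buffer="jrrnphawhjfh" (len 12), cursors c1@6 c3@9 c2@12, authorship .....1..3..2
After op 3 (add_cursor(11)): buffer="jrrnphawhjfh" (len 12), cursors c1@6 c3@9 c4@11 c2@12, authorship .....1..3..2
After op 4 (insert('b')): buffer="jrrnphbawhbjfbhb" (len 16), cursors c1@7 c3@11 c4@14 c2@16, authorship .....11..33..422
After op 5 (insert('e')): buffer="jrrnphbeawhbejfbehbe" (len 20), cursors c1@8 c3@13 c4@17 c2@20, authorship .....111..333..44222
After op 6 (move_left): buffer="jrrnphbeawhbejfbehbe" (len 20), cursors c1@7 c3@12 c4@16 c2@19, authorship .....111..333..44222
After op 7 (insert('t')): buffer="jrrnphbteawhbtejfbtehbte" (len 24), cursors c1@8 c3@14 c4@19 c2@23, authorship .....1111..3333..4442222
After op 8 (delete): buffer="jrrnphbeawhbejfbehbe" (len 20), cursors c1@7 c3@12 c4@16 c2@19, authorship .....111..333..44222

Answer: jrrnphbeawhbejfbehbe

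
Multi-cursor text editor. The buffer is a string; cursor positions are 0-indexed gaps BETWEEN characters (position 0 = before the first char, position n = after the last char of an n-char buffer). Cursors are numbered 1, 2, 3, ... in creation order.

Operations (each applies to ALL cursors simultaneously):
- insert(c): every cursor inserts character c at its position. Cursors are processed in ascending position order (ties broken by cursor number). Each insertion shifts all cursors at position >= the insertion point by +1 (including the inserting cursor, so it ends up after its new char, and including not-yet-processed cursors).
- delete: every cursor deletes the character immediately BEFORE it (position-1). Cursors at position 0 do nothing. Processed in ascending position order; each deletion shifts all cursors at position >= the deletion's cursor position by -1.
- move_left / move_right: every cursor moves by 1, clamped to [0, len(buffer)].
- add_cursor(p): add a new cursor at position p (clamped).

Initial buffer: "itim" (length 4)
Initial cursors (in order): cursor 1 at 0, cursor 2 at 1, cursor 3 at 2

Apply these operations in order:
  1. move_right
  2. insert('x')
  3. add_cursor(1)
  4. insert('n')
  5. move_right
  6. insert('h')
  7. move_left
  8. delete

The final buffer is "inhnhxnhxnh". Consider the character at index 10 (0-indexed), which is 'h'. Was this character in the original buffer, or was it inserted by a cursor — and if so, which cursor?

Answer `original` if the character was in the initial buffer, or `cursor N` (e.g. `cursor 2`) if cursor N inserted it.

After op 1 (move_right): buffer="itim" (len 4), cursors c1@1 c2@2 c3@3, authorship ....
After op 2 (insert('x')): buffer="ixtxixm" (len 7), cursors c1@2 c2@4 c3@6, authorship .1.2.3.
After op 3 (add_cursor(1)): buffer="ixtxixm" (len 7), cursors c4@1 c1@2 c2@4 c3@6, authorship .1.2.3.
After op 4 (insert('n')): buffer="inxntxnixnm" (len 11), cursors c4@2 c1@4 c2@7 c3@10, authorship .411.22.33.
After op 5 (move_right): buffer="inxntxnixnm" (len 11), cursors c4@3 c1@5 c2@8 c3@11, authorship .411.22.33.
After op 6 (insert('h')): buffer="inxhnthxnihxnmh" (len 15), cursors c4@4 c1@7 c2@11 c3@15, authorship .4141.122.233.3
After op 7 (move_left): buffer="inxhnthxnihxnmh" (len 15), cursors c4@3 c1@6 c2@10 c3@14, authorship .4141.122.233.3
After op 8 (delete): buffer="inhnhxnhxnh" (len 11), cursors c4@2 c1@4 c2@7 c3@10, authorship .4411222333
Authorship (.=original, N=cursor N): . 4 4 1 1 2 2 2 3 3 3
Index 10: author = 3

Answer: cursor 3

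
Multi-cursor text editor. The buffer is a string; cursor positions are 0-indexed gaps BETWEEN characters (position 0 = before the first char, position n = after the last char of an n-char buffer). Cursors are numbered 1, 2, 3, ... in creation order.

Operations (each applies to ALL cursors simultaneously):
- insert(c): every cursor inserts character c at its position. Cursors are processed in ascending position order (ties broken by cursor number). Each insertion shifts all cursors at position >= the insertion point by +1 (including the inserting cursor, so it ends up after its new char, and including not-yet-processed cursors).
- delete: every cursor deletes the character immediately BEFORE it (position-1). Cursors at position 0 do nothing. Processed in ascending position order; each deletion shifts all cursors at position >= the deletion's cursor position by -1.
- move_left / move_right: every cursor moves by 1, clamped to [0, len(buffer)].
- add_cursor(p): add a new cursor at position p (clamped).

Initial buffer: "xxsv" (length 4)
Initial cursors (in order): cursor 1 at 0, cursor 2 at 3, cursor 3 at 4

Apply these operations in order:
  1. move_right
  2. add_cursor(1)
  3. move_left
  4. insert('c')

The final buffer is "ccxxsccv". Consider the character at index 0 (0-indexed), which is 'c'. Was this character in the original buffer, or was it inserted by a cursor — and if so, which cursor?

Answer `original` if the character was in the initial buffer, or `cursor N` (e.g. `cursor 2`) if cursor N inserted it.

Answer: cursor 1

Derivation:
After op 1 (move_right): buffer="xxsv" (len 4), cursors c1@1 c2@4 c3@4, authorship ....
After op 2 (add_cursor(1)): buffer="xxsv" (len 4), cursors c1@1 c4@1 c2@4 c3@4, authorship ....
After op 3 (move_left): buffer="xxsv" (len 4), cursors c1@0 c4@0 c2@3 c3@3, authorship ....
After op 4 (insert('c')): buffer="ccxxsccv" (len 8), cursors c1@2 c4@2 c2@7 c3@7, authorship 14...23.
Authorship (.=original, N=cursor N): 1 4 . . . 2 3 .
Index 0: author = 1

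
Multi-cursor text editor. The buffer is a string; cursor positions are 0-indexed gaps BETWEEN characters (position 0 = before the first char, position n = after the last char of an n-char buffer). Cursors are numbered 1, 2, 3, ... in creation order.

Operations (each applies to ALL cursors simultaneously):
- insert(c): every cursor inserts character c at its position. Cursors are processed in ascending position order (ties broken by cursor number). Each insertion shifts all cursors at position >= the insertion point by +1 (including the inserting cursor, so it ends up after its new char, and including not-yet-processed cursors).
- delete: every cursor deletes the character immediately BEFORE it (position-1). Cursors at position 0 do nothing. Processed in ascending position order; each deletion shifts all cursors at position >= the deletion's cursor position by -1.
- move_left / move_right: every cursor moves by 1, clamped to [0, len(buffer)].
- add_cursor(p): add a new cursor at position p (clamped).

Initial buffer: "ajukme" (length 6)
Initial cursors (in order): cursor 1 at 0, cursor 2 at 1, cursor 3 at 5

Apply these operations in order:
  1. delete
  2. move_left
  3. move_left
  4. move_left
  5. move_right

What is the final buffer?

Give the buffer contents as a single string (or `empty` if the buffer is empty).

After op 1 (delete): buffer="juke" (len 4), cursors c1@0 c2@0 c3@3, authorship ....
After op 2 (move_left): buffer="juke" (len 4), cursors c1@0 c2@0 c3@2, authorship ....
After op 3 (move_left): buffer="juke" (len 4), cursors c1@0 c2@0 c3@1, authorship ....
After op 4 (move_left): buffer="juke" (len 4), cursors c1@0 c2@0 c3@0, authorship ....
After op 5 (move_right): buffer="juke" (len 4), cursors c1@1 c2@1 c3@1, authorship ....

Answer: juke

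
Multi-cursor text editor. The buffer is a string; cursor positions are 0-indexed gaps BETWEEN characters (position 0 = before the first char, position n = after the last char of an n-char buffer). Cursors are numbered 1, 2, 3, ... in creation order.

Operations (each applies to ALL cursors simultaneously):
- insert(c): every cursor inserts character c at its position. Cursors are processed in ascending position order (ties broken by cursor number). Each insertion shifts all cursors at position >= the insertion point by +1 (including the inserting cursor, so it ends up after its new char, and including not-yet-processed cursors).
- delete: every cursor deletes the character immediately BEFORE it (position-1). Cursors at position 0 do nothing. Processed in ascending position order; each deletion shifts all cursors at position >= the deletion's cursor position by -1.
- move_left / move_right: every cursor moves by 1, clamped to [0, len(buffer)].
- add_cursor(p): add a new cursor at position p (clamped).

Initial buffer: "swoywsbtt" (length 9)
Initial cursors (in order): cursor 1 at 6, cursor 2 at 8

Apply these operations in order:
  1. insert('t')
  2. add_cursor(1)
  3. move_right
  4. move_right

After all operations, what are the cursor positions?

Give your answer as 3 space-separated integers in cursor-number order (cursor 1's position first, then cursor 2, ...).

Answer: 9 11 3

Derivation:
After op 1 (insert('t')): buffer="swoywstbttt" (len 11), cursors c1@7 c2@10, authorship ......1..2.
After op 2 (add_cursor(1)): buffer="swoywstbttt" (len 11), cursors c3@1 c1@7 c2@10, authorship ......1..2.
After op 3 (move_right): buffer="swoywstbttt" (len 11), cursors c3@2 c1@8 c2@11, authorship ......1..2.
After op 4 (move_right): buffer="swoywstbttt" (len 11), cursors c3@3 c1@9 c2@11, authorship ......1..2.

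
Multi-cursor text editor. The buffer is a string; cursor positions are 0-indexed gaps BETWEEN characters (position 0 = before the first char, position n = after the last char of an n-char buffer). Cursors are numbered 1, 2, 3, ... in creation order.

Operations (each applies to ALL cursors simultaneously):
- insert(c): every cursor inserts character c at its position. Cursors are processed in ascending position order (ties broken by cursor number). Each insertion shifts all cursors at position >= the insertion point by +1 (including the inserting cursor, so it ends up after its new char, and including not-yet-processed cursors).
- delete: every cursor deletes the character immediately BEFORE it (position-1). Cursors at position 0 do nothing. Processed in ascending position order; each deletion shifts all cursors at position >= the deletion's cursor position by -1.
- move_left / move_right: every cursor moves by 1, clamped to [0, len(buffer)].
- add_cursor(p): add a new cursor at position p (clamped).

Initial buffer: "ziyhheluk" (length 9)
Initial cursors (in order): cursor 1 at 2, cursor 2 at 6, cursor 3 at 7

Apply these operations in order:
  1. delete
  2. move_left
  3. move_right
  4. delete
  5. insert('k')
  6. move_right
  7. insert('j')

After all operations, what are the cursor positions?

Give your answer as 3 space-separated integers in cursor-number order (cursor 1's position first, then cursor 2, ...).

After op 1 (delete): buffer="zyhhuk" (len 6), cursors c1@1 c2@4 c3@4, authorship ......
After op 2 (move_left): buffer="zyhhuk" (len 6), cursors c1@0 c2@3 c3@3, authorship ......
After op 3 (move_right): buffer="zyhhuk" (len 6), cursors c1@1 c2@4 c3@4, authorship ......
After op 4 (delete): buffer="yuk" (len 3), cursors c1@0 c2@1 c3@1, authorship ...
After op 5 (insert('k')): buffer="kykkuk" (len 6), cursors c1@1 c2@4 c3@4, authorship 1.23..
After op 6 (move_right): buffer="kykkuk" (len 6), cursors c1@2 c2@5 c3@5, authorship 1.23..
After op 7 (insert('j')): buffer="kyjkkujjk" (len 9), cursors c1@3 c2@8 c3@8, authorship 1.123.23.

Answer: 3 8 8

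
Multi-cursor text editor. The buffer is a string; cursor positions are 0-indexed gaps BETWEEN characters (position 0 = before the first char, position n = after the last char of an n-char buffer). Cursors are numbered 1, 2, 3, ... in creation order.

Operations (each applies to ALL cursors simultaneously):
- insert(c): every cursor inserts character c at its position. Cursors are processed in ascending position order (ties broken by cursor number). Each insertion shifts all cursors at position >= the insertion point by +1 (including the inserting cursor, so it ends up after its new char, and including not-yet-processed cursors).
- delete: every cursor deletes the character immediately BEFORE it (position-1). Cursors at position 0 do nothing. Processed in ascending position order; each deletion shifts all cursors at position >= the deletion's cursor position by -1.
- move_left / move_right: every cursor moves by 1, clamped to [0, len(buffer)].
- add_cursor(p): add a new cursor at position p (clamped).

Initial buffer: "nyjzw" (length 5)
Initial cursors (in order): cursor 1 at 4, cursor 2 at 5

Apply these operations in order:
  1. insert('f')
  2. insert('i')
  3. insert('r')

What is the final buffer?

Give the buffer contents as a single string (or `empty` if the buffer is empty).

Answer: nyjzfirwfir

Derivation:
After op 1 (insert('f')): buffer="nyjzfwf" (len 7), cursors c1@5 c2@7, authorship ....1.2
After op 2 (insert('i')): buffer="nyjzfiwfi" (len 9), cursors c1@6 c2@9, authorship ....11.22
After op 3 (insert('r')): buffer="nyjzfirwfir" (len 11), cursors c1@7 c2@11, authorship ....111.222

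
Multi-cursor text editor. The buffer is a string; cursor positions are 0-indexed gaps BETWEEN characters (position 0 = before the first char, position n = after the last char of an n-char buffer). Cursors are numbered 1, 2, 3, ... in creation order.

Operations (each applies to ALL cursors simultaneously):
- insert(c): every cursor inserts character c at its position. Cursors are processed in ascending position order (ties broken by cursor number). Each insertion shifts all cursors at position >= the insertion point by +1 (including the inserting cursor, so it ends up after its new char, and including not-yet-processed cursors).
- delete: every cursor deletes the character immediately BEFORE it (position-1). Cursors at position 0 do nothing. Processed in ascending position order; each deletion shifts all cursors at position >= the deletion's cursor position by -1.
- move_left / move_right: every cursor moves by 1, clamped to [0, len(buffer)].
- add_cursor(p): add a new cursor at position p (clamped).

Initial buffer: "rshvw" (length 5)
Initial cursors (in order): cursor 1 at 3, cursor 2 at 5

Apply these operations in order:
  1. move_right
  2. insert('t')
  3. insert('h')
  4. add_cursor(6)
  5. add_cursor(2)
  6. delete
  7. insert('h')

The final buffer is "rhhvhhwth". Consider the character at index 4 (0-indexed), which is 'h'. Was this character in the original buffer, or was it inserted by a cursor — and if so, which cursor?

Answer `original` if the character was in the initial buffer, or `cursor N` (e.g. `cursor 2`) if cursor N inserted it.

After op 1 (move_right): buffer="rshvw" (len 5), cursors c1@4 c2@5, authorship .....
After op 2 (insert('t')): buffer="rshvtwt" (len 7), cursors c1@5 c2@7, authorship ....1.2
After op 3 (insert('h')): buffer="rshvthwth" (len 9), cursors c1@6 c2@9, authorship ....11.22
After op 4 (add_cursor(6)): buffer="rshvthwth" (len 9), cursors c1@6 c3@6 c2@9, authorship ....11.22
After op 5 (add_cursor(2)): buffer="rshvthwth" (len 9), cursors c4@2 c1@6 c3@6 c2@9, authorship ....11.22
After op 6 (delete): buffer="rhvwt" (len 5), cursors c4@1 c1@3 c3@3 c2@5, authorship ....2
After op 7 (insert('h')): buffer="rhhvhhwth" (len 9), cursors c4@2 c1@6 c3@6 c2@9, authorship .4..13.22
Authorship (.=original, N=cursor N): . 4 . . 1 3 . 2 2
Index 4: author = 1

Answer: cursor 1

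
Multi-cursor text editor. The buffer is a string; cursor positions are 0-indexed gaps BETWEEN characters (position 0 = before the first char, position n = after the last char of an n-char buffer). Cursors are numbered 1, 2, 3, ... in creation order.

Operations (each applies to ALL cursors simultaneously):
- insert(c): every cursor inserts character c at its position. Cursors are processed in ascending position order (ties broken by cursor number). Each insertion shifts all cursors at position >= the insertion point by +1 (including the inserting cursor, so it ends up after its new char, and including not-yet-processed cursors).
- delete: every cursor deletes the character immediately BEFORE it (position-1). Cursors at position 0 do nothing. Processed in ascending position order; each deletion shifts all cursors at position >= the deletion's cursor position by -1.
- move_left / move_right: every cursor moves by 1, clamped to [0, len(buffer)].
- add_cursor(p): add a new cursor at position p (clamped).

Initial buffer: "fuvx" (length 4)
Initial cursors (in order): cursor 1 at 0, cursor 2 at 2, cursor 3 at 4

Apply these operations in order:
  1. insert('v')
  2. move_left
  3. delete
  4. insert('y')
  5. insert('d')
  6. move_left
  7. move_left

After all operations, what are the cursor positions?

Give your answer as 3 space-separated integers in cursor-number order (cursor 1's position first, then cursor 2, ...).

Answer: 0 4 8

Derivation:
After op 1 (insert('v')): buffer="vfuvvxv" (len 7), cursors c1@1 c2@4 c3@7, authorship 1..2..3
After op 2 (move_left): buffer="vfuvvxv" (len 7), cursors c1@0 c2@3 c3@6, authorship 1..2..3
After op 3 (delete): buffer="vfvvv" (len 5), cursors c1@0 c2@2 c3@4, authorship 1.2.3
After op 4 (insert('y')): buffer="yvfyvvyv" (len 8), cursors c1@1 c2@4 c3@7, authorship 11.22.33
After op 5 (insert('d')): buffer="ydvfydvvydv" (len 11), cursors c1@2 c2@6 c3@10, authorship 111.222.333
After op 6 (move_left): buffer="ydvfydvvydv" (len 11), cursors c1@1 c2@5 c3@9, authorship 111.222.333
After op 7 (move_left): buffer="ydvfydvvydv" (len 11), cursors c1@0 c2@4 c3@8, authorship 111.222.333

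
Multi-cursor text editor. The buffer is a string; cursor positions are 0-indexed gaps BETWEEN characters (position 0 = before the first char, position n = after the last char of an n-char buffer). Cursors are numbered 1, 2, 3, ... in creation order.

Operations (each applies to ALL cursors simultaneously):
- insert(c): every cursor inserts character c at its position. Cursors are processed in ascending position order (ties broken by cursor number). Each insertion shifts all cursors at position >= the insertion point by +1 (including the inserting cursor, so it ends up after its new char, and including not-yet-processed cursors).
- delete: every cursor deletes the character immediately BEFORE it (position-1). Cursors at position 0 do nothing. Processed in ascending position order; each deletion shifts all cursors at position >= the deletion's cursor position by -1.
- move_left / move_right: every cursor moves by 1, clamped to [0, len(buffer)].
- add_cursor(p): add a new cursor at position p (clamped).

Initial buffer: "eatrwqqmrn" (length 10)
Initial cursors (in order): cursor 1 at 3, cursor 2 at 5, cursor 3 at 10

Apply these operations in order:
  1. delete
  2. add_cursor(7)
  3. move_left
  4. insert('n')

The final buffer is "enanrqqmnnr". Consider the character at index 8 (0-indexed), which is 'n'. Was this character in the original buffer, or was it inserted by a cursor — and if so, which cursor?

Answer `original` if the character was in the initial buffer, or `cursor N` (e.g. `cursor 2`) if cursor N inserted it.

After op 1 (delete): buffer="earqqmr" (len 7), cursors c1@2 c2@3 c3@7, authorship .......
After op 2 (add_cursor(7)): buffer="earqqmr" (len 7), cursors c1@2 c2@3 c3@7 c4@7, authorship .......
After op 3 (move_left): buffer="earqqmr" (len 7), cursors c1@1 c2@2 c3@6 c4@6, authorship .......
After op 4 (insert('n')): buffer="enanrqqmnnr" (len 11), cursors c1@2 c2@4 c3@10 c4@10, authorship .1.2....34.
Authorship (.=original, N=cursor N): . 1 . 2 . . . . 3 4 .
Index 8: author = 3

Answer: cursor 3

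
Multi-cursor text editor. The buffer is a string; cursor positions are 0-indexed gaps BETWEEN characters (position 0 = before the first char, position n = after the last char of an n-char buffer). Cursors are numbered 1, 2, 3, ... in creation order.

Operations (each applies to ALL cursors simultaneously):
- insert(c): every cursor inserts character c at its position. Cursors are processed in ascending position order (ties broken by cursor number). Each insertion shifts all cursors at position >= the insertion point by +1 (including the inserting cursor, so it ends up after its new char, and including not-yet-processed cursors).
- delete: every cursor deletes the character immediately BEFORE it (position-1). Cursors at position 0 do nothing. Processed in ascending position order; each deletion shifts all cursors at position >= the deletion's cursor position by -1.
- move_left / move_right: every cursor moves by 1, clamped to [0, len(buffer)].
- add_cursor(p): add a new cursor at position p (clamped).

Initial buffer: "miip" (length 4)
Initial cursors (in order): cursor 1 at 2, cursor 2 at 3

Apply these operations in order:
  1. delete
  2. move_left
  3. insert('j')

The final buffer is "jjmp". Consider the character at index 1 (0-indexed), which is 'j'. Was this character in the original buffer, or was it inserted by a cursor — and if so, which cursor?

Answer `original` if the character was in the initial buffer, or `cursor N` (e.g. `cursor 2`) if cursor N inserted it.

Answer: cursor 2

Derivation:
After op 1 (delete): buffer="mp" (len 2), cursors c1@1 c2@1, authorship ..
After op 2 (move_left): buffer="mp" (len 2), cursors c1@0 c2@0, authorship ..
After op 3 (insert('j')): buffer="jjmp" (len 4), cursors c1@2 c2@2, authorship 12..
Authorship (.=original, N=cursor N): 1 2 . .
Index 1: author = 2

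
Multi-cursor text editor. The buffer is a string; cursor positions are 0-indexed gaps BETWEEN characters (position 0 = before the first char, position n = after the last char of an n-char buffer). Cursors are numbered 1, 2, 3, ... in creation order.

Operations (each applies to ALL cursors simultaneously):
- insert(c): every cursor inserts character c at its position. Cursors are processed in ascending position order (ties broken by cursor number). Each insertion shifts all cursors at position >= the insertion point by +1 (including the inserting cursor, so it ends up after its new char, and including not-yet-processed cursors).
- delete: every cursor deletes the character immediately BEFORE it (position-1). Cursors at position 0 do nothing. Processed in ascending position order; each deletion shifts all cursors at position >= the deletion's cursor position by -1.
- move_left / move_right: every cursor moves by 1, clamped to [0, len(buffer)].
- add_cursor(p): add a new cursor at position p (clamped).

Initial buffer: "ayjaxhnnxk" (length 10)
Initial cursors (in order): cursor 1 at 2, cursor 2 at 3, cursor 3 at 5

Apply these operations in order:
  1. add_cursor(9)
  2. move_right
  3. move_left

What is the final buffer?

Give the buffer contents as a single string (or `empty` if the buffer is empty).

Answer: ayjaxhnnxk

Derivation:
After op 1 (add_cursor(9)): buffer="ayjaxhnnxk" (len 10), cursors c1@2 c2@3 c3@5 c4@9, authorship ..........
After op 2 (move_right): buffer="ayjaxhnnxk" (len 10), cursors c1@3 c2@4 c3@6 c4@10, authorship ..........
After op 3 (move_left): buffer="ayjaxhnnxk" (len 10), cursors c1@2 c2@3 c3@5 c4@9, authorship ..........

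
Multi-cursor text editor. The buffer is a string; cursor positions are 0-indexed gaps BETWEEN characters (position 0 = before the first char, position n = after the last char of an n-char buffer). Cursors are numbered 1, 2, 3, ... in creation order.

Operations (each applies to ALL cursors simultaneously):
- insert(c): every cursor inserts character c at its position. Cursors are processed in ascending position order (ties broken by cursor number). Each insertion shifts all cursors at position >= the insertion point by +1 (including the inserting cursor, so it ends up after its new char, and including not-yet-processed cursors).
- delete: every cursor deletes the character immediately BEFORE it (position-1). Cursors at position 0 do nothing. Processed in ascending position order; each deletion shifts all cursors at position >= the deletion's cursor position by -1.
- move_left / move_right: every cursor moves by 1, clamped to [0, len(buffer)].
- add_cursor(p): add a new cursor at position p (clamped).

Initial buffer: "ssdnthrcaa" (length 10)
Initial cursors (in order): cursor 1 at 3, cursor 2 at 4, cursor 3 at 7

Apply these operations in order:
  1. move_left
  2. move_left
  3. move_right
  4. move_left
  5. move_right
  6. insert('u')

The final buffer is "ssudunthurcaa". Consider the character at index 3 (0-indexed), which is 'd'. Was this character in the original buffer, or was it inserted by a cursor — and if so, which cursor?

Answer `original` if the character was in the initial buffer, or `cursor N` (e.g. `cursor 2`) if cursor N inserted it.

After op 1 (move_left): buffer="ssdnthrcaa" (len 10), cursors c1@2 c2@3 c3@6, authorship ..........
After op 2 (move_left): buffer="ssdnthrcaa" (len 10), cursors c1@1 c2@2 c3@5, authorship ..........
After op 3 (move_right): buffer="ssdnthrcaa" (len 10), cursors c1@2 c2@3 c3@6, authorship ..........
After op 4 (move_left): buffer="ssdnthrcaa" (len 10), cursors c1@1 c2@2 c3@5, authorship ..........
After op 5 (move_right): buffer="ssdnthrcaa" (len 10), cursors c1@2 c2@3 c3@6, authorship ..........
After op 6 (insert('u')): buffer="ssudunthurcaa" (len 13), cursors c1@3 c2@5 c3@9, authorship ..1.2...3....
Authorship (.=original, N=cursor N): . . 1 . 2 . . . 3 . . . .
Index 3: author = original

Answer: original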